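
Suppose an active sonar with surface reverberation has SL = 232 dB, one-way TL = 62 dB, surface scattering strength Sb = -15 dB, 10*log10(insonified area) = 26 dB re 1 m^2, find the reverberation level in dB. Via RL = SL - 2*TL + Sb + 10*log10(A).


RL = SL - 2*TL + Sb + 10*log10(A) = 232 - 2*62 + (-15) + 26 = 119

119 dB


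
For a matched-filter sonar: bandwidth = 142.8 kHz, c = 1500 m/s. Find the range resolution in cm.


dR = c/(2*BW) = 1500 / (2 * 142.8e3) = 0.0053 m = 0.53 cm

0.53 cm


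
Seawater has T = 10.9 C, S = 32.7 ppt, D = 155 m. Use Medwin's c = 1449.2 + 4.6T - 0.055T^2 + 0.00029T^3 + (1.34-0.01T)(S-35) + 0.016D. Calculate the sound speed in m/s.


c = 1449.2 + 4.6*10.9 - 0.055*10.9^2 + 0.00029*10.9^3 + (1.34 - 0.01*10.9)*(32.7 - 35) + 0.016*155 = 1492.83

1492.83 m/s


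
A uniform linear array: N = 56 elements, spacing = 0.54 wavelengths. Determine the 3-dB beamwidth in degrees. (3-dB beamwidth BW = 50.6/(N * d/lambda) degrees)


BW = 50.6 / (56 * 0.54) = 50.6 / 30.24 = 1.67

1.67 deg


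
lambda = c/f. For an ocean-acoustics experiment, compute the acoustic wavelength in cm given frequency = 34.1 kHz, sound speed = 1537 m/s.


4.51 cm


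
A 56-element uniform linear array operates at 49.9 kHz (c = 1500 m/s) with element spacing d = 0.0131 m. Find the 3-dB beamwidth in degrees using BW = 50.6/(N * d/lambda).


Step 1: lambda = 1500/49900 = 0.03006 m
Step 2: d/lambda = 0.0131/0.03006 = 0.4358
Step 3: BW = 50.6/(N * d/lambda) = 50.6/(56 * 0.4358) = 2.07

2.07 deg


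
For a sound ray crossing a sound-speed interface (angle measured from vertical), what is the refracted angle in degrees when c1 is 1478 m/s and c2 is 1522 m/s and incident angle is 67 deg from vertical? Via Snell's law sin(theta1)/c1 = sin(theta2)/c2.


sin(theta2) = (c2/c1)*sin(theta1) = (1522/1478)*sin(67 deg) = 0.94791
theta2 = arcsin(0.94791) = 71.43

71.43 deg


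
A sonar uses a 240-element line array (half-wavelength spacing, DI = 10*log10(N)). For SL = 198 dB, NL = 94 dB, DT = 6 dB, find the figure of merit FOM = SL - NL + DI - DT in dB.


Step 1: DI = 10*log10(240) = 23.8 dB
Step 2: FOM = SL - NL + DI - DT = 198 - 94 + 23.8 - 6 = 121.8

121.8 dB


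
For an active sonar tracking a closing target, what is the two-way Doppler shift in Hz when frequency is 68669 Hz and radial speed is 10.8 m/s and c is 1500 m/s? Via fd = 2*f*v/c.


988.83 Hz


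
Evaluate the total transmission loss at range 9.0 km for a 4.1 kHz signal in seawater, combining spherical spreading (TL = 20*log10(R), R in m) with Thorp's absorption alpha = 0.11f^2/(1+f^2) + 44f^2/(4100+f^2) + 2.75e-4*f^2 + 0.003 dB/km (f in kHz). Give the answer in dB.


Step 1 (Thorp): alpha = 0.11*16.81/(1+16.81) + 44*16.81/(4100+16.81) + 2.75e-4*16.81 + 0.003 = 0.2911 dB/km
Step 2: TL_spread = 20*log10(9000) = 79.08 dB
Step 3: TL_abs = alpha*R = 0.2911 * 9.0 = 2.62 dB
Step 4: TL_total = 79.08 + 2.62 = 81.7

81.7 dB


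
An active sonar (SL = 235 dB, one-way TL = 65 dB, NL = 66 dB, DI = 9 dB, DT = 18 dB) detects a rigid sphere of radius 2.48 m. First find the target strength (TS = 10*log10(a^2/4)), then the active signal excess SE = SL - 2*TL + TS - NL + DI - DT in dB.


Step 1: TS = 10*log10(2.48^2/4) = 1.87 dB
Step 2: SE = SL - 2*TL + TS - NL + DI - DT = 235 - 2*65 + (1.87) - 66 + 9 - 18 = 31.87

31.87 dB


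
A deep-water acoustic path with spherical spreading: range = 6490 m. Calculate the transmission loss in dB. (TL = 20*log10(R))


TL = 20*log10(6490) = 76.24

76.24 dB


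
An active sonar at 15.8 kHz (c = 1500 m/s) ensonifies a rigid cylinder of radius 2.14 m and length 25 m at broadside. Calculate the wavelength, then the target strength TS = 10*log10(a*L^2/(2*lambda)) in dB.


Step 1: lambda = c/f = 1500/15800 = 0.09494 m
Step 2: TS = 10*log10(a*L^2/(2*lambda)) = 10*log10(2.14*25^2/(2*0.09494)) = 38.48

38.48 dB


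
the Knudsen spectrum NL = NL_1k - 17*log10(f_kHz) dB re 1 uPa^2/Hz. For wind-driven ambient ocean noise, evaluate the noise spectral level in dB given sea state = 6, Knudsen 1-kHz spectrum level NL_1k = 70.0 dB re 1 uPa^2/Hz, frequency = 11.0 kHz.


NL = NL_1k - 17*log10(f_kHz) = 70.0 - 17*log10(11.0) = 70.0 - (17.7) = 52.3

52.3 dB


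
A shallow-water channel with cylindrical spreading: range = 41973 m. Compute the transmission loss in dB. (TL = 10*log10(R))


TL = 10*log10(41973) = 46.23

46.23 dB


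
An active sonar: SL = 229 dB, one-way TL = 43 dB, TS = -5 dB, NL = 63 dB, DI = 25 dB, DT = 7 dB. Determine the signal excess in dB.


93 dB


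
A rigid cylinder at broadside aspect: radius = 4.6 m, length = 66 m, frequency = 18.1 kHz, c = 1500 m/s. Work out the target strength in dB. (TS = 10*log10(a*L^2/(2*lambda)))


lambda = 1500/18100 = 0.08287 m
TS = 10*log10(4.6*66^2/(2*0.08287)) = 50.82

50.82 dB


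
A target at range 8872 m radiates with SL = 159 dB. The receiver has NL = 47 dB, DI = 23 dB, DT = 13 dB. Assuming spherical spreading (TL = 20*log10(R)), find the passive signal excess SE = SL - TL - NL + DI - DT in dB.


43.04 dB


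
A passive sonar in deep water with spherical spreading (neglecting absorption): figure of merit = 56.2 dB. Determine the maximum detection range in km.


0.65 km


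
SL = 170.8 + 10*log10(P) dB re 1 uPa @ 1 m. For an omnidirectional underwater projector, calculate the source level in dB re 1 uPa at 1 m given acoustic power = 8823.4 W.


210.26 dB


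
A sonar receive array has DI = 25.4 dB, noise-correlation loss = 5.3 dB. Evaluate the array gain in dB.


AG = DI - L_corr = 25.4 - 5.3 = 20.1

20.1 dB


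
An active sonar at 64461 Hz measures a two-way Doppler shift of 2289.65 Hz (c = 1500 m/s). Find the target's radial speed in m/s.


From fd = 2*f*v/c, v = c*fd/(2*f) = 1500 * 2289.65 / (2*64461) = 26.64

26.64 m/s


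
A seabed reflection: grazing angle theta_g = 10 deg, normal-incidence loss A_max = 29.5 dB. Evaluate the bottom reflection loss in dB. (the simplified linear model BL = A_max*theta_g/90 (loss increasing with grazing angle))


BL = A_max * theta_g / 90 = 29.5 * 10 / 90 = 3.28

3.28 dB


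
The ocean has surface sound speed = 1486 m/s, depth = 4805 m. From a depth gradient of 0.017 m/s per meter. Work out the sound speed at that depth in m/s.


c = 1486 + 0.017 * 4805 = 1567.685

1567.685 m/s


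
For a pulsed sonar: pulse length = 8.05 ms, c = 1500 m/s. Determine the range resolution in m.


6.0375 m


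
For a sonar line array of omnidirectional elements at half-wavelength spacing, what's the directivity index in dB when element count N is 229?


23.6 dB


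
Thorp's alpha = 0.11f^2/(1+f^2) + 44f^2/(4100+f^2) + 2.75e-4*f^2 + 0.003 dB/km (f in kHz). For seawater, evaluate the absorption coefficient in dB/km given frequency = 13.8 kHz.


f^2 = 190.44
alpha = 0.11*190.44/(1+190.44) + 44*190.44/(4100+190.44) + 2.75e-4*190.44 + 0.003 = 2.118

2.118 dB/km


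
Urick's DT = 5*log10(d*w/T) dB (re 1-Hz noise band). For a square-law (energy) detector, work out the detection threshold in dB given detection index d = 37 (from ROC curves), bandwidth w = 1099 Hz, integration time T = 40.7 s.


DT = 5*log10(d*w/T) = 5*log10(37 * 1099 / 40.7) = 5*log10(999.09) = 15.0

15.0 dB


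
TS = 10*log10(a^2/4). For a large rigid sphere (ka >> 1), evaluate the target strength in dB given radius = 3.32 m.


TS = 10*log10(3.32^2 / 4) = 10*log10(2.7556) = 4.4

4.4 dB


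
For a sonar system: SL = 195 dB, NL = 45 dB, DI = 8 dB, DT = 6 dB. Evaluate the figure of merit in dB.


FOM = SL - NL + DI - DT = 195 - 45 + 8 - 6 = 152

152 dB


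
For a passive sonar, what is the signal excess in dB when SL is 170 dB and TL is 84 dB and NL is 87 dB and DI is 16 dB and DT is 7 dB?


SE = SL - TL - NL + DI - DT = 170 - 84 - 87 + 16 - 7 = 8

8 dB


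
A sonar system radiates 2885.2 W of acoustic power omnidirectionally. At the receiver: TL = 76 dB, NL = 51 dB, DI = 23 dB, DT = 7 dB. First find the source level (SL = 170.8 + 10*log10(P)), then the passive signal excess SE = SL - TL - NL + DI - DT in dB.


Step 1: SL = 170.8 + 10*log10(2885.2) = 205.4 dB
Step 2: SE = SL - TL - NL + DI - DT = 205.4 - 76 - 51 + 23 - 7 = 94.4

94.4 dB


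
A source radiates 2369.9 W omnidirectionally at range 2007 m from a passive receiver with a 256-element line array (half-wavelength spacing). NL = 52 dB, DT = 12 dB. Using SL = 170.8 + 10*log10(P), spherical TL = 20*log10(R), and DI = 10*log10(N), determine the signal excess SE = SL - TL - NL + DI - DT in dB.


98.58 dB


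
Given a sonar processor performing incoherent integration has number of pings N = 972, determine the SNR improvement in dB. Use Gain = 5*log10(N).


Gain = 5*log10(972) = 14.94

14.94 dB


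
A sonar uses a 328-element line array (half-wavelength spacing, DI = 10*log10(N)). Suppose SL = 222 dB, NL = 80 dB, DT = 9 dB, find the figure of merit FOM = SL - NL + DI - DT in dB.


158.16 dB


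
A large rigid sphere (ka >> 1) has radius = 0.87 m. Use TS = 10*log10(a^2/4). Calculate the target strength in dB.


TS = 10*log10(0.87^2 / 4) = 10*log10(0.189225) = -7.23

-7.23 dB


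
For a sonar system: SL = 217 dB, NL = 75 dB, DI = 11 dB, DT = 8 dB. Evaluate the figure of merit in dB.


145 dB


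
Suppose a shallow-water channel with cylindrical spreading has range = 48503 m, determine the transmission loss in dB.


TL = 10*log10(48503) = 46.86

46.86 dB


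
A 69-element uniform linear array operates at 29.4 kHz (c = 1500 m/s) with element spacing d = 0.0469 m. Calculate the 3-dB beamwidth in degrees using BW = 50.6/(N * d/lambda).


Step 1: lambda = 1500/29400 = 0.05102 m
Step 2: d/lambda = 0.0469/0.05102 = 0.9192
Step 3: BW = 50.6/(N * d/lambda) = 50.6/(69 * 0.9192) = 0.8

0.8 deg


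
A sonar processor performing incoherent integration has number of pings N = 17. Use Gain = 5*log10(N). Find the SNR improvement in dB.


Gain = 5*log10(17) = 6.15

6.15 dB


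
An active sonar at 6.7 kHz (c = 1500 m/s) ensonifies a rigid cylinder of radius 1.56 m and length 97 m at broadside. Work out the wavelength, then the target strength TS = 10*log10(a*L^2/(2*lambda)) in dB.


Step 1: lambda = c/f = 1500/6700 = 0.22388 m
Step 2: TS = 10*log10(a*L^2/(2*lambda)) = 10*log10(1.56*97^2/(2*0.22388)) = 45.16

45.16 dB


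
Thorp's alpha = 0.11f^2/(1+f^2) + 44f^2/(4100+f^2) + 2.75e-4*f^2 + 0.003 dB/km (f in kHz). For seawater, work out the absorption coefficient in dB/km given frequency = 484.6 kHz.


f^2 = 234837.16
alpha = 0.11*234837.16/(1+234837.16) + 44*234837.16/(4100+234837.16) + 2.75e-4*234837.16 + 0.003 = 107.938

107.938 dB/km


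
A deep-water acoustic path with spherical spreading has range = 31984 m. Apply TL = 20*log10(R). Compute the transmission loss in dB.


TL = 20*log10(31984) = 90.1

90.1 dB


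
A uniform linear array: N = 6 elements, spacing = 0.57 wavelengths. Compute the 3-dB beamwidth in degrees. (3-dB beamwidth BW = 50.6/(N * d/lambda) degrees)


BW = 50.6 / (6 * 0.57) = 50.6 / 3.42 = 14.8

14.8 deg


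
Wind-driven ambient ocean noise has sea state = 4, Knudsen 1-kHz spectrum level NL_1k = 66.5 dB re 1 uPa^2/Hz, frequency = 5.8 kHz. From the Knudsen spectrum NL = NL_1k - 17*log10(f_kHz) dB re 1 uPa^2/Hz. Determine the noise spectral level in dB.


53.52 dB


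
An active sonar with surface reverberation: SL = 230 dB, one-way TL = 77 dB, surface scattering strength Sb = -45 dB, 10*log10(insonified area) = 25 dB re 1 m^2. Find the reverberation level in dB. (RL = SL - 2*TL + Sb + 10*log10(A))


56 dB


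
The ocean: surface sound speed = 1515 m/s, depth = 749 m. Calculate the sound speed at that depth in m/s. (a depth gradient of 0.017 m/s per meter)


1527.733 m/s


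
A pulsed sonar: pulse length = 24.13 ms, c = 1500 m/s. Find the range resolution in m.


dR = c*tau/2 = 1500 * 24.13e-3 / 2 = 18.0975

18.0975 m


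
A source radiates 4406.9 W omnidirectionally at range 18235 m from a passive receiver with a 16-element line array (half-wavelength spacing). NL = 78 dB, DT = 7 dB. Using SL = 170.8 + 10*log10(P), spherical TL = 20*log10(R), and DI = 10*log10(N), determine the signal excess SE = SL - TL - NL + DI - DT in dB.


Step 1: SL = 170.8 + 10*log10(4406.9) = 207.24 dB
Step 2: TL = 20*log10(18235) = 85.22 dB
Step 3: DI = 10*log10(16) = 12.04 dB
Step 4: SE = SL - TL - NL + DI - DT = 207.24 - 85.22 - 78 + 12.04 - 7 = 49.06

49.06 dB


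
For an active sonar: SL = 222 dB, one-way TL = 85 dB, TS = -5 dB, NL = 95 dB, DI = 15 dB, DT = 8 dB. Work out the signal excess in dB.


SE = SL - 2*TL + TS - NL + DI - DT = 222 - 2*85 + (-5) - 95 + 15 - 8 = -41

-41 dB


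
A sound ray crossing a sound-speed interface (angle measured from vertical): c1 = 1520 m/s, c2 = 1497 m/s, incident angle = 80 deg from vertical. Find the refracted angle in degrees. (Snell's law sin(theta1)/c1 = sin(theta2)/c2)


sin(theta2) = (c2/c1)*sin(theta1) = (1497/1520)*sin(80 deg) = 0.96991
theta2 = arcsin(0.96991) = 75.91

75.91 deg


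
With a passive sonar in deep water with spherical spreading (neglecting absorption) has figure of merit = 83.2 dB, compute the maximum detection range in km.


14.45 km


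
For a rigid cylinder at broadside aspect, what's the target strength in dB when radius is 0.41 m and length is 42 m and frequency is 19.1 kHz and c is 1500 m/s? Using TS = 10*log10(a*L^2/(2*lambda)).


lambda = 1500/19100 = 0.07853 m
TS = 10*log10(0.41*42^2/(2*0.07853)) = 36.63

36.63 dB


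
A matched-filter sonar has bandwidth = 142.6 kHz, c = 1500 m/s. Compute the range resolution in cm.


dR = c/(2*BW) = 1500 / (2 * 142.6e3) = 0.0053 m = 0.53 cm

0.53 cm


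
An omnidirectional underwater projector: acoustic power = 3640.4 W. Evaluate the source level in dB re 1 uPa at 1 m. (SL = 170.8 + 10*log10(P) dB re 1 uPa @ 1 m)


SL = 170.8 + 10*log10(3640.4) = 170.8 + 35.61 = 206.41

206.41 dB


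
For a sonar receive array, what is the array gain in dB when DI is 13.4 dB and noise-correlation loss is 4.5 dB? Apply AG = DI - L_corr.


AG = DI - L_corr = 13.4 - 4.5 = 8.9

8.9 dB


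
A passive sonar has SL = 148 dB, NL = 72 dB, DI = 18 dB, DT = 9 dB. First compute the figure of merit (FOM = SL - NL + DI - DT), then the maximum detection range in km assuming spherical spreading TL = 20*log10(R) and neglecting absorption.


Step 1: FOM = SL - NL + DI - DT = 148 - 72 + 18 - 9 = 85 dB
Step 2: at max range FOM = TL = 20*log10(R), so R = 10^(85/20) = 17782.79 m = 17.78 km

17.78 km


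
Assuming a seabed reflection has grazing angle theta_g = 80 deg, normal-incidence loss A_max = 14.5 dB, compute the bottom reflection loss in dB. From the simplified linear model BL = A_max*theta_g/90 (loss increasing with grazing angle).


BL = A_max * theta_g / 90 = 14.5 * 80 / 90 = 12.89

12.89 dB


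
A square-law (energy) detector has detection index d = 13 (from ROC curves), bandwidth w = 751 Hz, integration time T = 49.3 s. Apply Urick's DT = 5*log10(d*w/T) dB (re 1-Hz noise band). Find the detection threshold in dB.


11.48 dB


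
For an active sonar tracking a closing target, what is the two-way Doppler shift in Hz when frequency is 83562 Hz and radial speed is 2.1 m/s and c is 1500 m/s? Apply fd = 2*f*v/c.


fd = 2*f*v/c = 2 * 83562 * 2.1 / 1500 = 233.97

233.97 Hz


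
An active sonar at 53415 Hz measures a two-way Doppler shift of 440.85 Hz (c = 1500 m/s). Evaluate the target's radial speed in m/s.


6.19 m/s


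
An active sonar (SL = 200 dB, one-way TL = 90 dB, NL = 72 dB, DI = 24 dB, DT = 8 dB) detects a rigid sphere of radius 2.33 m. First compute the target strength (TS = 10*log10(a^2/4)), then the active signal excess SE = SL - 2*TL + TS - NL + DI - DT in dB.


Step 1: TS = 10*log10(2.33^2/4) = 1.33 dB
Step 2: SE = SL - 2*TL + TS - NL + DI - DT = 200 - 2*90 + (1.33) - 72 + 24 - 8 = -34.67

-34.67 dB


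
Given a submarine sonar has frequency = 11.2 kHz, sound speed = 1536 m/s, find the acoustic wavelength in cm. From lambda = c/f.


lambda = c/f = 1536 / 11200 = 0.1371 m = 13.71 cm

13.71 cm


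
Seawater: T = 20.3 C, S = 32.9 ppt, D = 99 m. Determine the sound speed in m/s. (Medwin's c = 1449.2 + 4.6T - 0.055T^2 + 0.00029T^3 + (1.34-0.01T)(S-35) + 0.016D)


c = 1449.2 + 4.6*20.3 - 0.055*20.3^2 + 0.00029*20.3^3 + (1.34 - 0.01*20.3)*(32.9 - 35) + 0.016*99 = 1521.54

1521.54 m/s


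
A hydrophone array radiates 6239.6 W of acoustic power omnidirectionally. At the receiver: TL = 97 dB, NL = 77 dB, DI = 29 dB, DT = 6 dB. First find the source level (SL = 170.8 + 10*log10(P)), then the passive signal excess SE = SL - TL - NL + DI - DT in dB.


Step 1: SL = 170.8 + 10*log10(6239.6) = 208.75 dB
Step 2: SE = SL - TL - NL + DI - DT = 208.75 - 97 - 77 + 29 - 6 = 57.75

57.75 dB


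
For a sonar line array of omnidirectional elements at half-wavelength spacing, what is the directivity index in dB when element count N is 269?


DI = 10*log10(269) = 24.3

24.3 dB


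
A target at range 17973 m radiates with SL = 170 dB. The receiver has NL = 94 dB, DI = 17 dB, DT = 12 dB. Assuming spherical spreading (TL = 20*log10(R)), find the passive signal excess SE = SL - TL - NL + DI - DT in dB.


-4.09 dB


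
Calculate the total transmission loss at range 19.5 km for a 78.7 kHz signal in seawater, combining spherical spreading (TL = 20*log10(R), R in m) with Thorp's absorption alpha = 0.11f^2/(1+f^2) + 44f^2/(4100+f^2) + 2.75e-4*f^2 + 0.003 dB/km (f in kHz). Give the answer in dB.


Step 1 (Thorp): alpha = 0.11*6193.69/(1+6193.69) + 44*6193.69/(4100+6193.69) + 2.75e-4*6193.69 + 0.003 = 28.2909 dB/km
Step 2: TL_spread = 20*log10(19500) = 85.8 dB
Step 3: TL_abs = alpha*R = 28.2909 * 19.5 = 551.67 dB
Step 4: TL_total = 85.8 + 551.67 = 637.47

637.47 dB


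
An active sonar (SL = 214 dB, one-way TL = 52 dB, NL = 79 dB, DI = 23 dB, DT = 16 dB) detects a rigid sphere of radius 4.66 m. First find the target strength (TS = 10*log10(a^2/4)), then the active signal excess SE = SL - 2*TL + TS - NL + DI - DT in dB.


Step 1: TS = 10*log10(4.66^2/4) = 7.35 dB
Step 2: SE = SL - 2*TL + TS - NL + DI - DT = 214 - 2*52 + (7.35) - 79 + 23 - 16 = 45.35

45.35 dB


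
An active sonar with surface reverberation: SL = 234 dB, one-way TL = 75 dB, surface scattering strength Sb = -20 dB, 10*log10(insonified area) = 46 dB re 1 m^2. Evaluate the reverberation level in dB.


RL = SL - 2*TL + Sb + 10*log10(A) = 234 - 2*75 + (-20) + 46 = 110

110 dB


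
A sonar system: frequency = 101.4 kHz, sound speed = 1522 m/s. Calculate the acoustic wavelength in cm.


1.5 cm


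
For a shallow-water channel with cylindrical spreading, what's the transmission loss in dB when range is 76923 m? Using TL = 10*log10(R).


TL = 10*log10(76923) = 48.86

48.86 dB


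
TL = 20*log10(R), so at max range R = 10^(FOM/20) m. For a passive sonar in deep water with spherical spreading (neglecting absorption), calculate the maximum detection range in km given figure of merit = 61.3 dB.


1.16 km


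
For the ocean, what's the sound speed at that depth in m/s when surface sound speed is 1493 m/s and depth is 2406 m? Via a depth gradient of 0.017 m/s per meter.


c = 1493 + 0.017 * 2406 = 1533.902

1533.902 m/s


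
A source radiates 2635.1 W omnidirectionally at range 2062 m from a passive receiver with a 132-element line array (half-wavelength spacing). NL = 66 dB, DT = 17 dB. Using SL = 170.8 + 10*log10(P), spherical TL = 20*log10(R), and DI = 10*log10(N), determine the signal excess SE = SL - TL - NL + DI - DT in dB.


76.93 dB


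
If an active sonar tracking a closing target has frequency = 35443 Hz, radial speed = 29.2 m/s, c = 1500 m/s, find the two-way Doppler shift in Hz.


fd = 2*f*v/c = 2 * 35443 * 29.2 / 1500 = 1379.91

1379.91 Hz


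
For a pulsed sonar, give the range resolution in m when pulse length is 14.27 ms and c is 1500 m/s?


10.7025 m


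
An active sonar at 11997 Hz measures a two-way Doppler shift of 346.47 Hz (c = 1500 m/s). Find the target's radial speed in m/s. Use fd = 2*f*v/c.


21.66 m/s


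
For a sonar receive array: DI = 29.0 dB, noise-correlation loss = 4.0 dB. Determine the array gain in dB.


25.0 dB


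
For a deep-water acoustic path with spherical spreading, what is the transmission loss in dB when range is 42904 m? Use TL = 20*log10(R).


TL = 20*log10(42904) = 92.65

92.65 dB


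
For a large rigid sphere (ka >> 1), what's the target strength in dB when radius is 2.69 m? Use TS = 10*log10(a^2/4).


2.57 dB


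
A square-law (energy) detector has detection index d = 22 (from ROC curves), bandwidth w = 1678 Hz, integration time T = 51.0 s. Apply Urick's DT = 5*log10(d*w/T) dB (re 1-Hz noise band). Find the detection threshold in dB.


DT = 5*log10(d*w/T) = 5*log10(22 * 1678 / 51.0) = 5*log10(723.84) = 14.3

14.3 dB


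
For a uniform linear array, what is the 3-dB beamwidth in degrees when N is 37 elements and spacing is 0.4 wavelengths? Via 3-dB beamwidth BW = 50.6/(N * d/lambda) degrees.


3.42 deg


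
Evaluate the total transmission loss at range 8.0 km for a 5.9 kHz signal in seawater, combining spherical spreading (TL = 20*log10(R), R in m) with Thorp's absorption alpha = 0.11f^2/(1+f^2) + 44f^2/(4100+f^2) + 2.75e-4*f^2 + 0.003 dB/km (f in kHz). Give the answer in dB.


Step 1 (Thorp): alpha = 0.11*34.81/(1+34.81) + 44*34.81/(4100+34.81) + 2.75e-4*34.81 + 0.003 = 0.4899 dB/km
Step 2: TL_spread = 20*log10(8000) = 78.06 dB
Step 3: TL_abs = alpha*R = 0.4899 * 8.0 = 3.92 dB
Step 4: TL_total = 78.06 + 3.92 = 81.98

81.98 dB


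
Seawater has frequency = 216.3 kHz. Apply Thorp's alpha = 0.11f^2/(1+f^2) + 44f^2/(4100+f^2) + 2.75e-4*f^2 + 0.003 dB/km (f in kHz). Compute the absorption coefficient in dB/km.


f^2 = 46785.69
alpha = 0.11*46785.69/(1+46785.69) + 44*46785.69/(4100+46785.69) + 2.75e-4*46785.69 + 0.003 = 53.434

53.434 dB/km


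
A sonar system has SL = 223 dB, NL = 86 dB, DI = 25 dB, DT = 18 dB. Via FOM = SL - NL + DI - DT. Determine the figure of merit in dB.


144 dB


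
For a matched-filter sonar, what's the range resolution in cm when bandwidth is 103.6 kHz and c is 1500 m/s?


0.72 cm


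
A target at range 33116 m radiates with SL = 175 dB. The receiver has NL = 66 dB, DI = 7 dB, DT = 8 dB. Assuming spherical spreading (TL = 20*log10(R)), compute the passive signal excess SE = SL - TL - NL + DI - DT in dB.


17.6 dB


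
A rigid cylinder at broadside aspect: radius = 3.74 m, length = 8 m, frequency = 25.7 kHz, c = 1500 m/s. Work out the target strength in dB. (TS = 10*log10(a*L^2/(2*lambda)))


lambda = 1500/25700 = 0.05837 m
TS = 10*log10(3.74*8^2/(2*0.05837)) = 33.12

33.12 dB


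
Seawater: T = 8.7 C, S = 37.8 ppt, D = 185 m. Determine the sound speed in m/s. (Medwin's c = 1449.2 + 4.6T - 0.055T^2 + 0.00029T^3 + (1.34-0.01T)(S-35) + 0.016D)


c = 1449.2 + 4.6*8.7 - 0.055*8.7^2 + 0.00029*8.7^3 + (1.34 - 0.01*8.7)*(37.8 - 35) + 0.016*185 = 1491.72

1491.72 m/s


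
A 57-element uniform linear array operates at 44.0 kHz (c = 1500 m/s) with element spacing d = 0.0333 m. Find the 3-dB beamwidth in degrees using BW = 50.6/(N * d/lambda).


Step 1: lambda = 1500/44000 = 0.03409 m
Step 2: d/lambda = 0.0333/0.03409 = 0.9768
Step 3: BW = 50.6/(N * d/lambda) = 50.6/(57 * 0.9768) = 0.91

0.91 deg


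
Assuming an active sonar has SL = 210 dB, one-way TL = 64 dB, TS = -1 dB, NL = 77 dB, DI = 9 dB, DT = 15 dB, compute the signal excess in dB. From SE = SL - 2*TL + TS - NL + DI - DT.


SE = SL - 2*TL + TS - NL + DI - DT = 210 - 2*64 + (-1) - 77 + 9 - 15 = -2

-2 dB


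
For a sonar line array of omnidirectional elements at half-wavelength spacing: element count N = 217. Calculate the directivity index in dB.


DI = 10*log10(217) = 23.36

23.36 dB


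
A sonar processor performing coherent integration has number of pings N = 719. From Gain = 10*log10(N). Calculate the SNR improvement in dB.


Gain = 10*log10(719) = 28.57

28.57 dB


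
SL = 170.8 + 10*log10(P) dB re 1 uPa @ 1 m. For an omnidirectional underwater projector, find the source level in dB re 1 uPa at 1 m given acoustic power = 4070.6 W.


SL = 170.8 + 10*log10(4070.6) = 170.8 + 36.1 = 206.9

206.9 dB


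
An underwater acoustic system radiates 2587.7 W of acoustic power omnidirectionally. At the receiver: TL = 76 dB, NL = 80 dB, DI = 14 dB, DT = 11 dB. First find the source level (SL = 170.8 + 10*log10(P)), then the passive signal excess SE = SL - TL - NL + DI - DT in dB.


Step 1: SL = 170.8 + 10*log10(2587.7) = 204.93 dB
Step 2: SE = SL - TL - NL + DI - DT = 204.93 - 76 - 80 + 14 - 11 = 51.93

51.93 dB


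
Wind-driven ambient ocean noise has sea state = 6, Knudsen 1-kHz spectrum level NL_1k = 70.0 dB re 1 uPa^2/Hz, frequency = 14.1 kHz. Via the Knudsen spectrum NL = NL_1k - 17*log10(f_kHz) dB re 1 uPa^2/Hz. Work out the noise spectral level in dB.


NL = NL_1k - 17*log10(f_kHz) = 70.0 - 17*log10(14.1) = 70.0 - (19.54) = 50.46

50.46 dB


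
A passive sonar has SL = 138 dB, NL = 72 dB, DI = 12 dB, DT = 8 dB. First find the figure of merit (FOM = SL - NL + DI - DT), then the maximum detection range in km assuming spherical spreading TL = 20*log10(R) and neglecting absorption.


Step 1: FOM = SL - NL + DI - DT = 138 - 72 + 12 - 8 = 70 dB
Step 2: at max range FOM = TL = 20*log10(R), so R = 10^(70/20) = 3162.28 m = 3.16 km

3.16 km


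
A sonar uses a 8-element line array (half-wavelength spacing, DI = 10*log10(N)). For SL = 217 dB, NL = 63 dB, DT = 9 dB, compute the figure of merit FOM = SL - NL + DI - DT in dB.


Step 1: DI = 10*log10(8) = 9.03 dB
Step 2: FOM = SL - NL + DI - DT = 217 - 63 + 9.03 - 9 = 154.03

154.03 dB


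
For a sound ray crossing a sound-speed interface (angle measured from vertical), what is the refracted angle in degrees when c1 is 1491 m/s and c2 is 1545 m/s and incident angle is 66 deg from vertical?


sin(theta2) = (c2/c1)*sin(theta1) = (1545/1491)*sin(66 deg) = 0.94663
theta2 = arcsin(0.94663) = 71.2

71.2 deg


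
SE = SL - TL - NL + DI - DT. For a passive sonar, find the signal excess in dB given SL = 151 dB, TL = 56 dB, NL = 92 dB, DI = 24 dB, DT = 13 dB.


SE = SL - TL - NL + DI - DT = 151 - 56 - 92 + 24 - 13 = 14

14 dB


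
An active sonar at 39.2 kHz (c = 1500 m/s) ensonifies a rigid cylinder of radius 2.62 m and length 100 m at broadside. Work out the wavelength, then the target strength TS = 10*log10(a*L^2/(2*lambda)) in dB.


Step 1: lambda = c/f = 1500/39200 = 0.03827 m
Step 2: TS = 10*log10(a*L^2/(2*lambda)) = 10*log10(2.62*100^2/(2*0.03827)) = 55.34

55.34 dB


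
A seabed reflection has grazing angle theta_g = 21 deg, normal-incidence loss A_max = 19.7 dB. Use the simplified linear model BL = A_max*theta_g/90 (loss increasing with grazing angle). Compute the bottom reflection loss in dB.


BL = A_max * theta_g / 90 = 19.7 * 21 / 90 = 4.6

4.6 dB


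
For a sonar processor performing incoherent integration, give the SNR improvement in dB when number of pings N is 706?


Gain = 5*log10(706) = 14.24

14.24 dB


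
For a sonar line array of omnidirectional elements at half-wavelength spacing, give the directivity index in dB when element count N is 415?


DI = 10*log10(415) = 26.18

26.18 dB


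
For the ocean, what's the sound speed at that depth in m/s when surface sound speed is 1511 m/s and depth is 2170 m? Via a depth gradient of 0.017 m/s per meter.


1547.89 m/s


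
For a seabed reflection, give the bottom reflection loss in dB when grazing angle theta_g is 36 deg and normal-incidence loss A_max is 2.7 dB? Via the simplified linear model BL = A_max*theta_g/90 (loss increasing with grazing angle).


1.08 dB


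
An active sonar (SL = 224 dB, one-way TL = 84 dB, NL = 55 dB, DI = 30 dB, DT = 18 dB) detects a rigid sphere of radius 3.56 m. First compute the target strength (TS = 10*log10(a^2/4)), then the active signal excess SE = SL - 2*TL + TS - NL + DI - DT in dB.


Step 1: TS = 10*log10(3.56^2/4) = 5.01 dB
Step 2: SE = SL - 2*TL + TS - NL + DI - DT = 224 - 2*84 + (5.01) - 55 + 30 - 18 = 18.01

18.01 dB


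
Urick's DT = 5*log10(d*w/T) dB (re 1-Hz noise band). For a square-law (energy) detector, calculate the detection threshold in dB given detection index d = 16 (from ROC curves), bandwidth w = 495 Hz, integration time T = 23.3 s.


DT = 5*log10(d*w/T) = 5*log10(16 * 495 / 23.3) = 5*log10(339.91) = 12.66

12.66 dB


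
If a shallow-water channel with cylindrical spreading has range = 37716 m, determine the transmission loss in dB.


TL = 10*log10(37716) = 45.77

45.77 dB


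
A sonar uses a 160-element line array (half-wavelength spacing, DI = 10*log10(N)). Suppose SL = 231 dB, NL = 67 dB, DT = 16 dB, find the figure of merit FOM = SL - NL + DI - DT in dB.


Step 1: DI = 10*log10(160) = 22.04 dB
Step 2: FOM = SL - NL + DI - DT = 231 - 67 + 22.04 - 16 = 170.04

170.04 dB


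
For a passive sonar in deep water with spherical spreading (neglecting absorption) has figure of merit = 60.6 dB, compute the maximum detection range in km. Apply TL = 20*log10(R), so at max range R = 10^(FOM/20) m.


1.07 km


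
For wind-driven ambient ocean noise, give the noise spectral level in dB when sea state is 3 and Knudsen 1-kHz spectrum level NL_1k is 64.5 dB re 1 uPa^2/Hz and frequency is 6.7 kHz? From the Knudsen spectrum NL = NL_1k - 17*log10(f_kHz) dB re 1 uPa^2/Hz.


NL = NL_1k - 17*log10(f_kHz) = 64.5 - 17*log10(6.7) = 64.5 - (14.04) = 50.46

50.46 dB


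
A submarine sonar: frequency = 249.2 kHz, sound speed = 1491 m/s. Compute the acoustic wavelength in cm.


lambda = c/f = 1491 / 249200 = 0.006 m = 0.6 cm

0.6 cm


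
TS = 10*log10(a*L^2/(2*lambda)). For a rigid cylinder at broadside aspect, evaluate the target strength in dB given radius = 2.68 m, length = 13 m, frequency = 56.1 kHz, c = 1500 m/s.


lambda = 1500/56100 = 0.02674 m
TS = 10*log10(2.68*13^2/(2*0.02674)) = 39.28

39.28 dB


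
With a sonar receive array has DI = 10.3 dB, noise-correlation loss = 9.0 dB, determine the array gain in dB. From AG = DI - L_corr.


AG = DI - L_corr = 10.3 - 9.0 = 1.3

1.3 dB


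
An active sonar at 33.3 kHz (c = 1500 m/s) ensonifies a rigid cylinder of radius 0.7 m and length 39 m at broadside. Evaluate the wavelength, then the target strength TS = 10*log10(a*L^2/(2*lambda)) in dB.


Step 1: lambda = c/f = 1500/33300 = 0.04505 m
Step 2: TS = 10*log10(a*L^2/(2*lambda)) = 10*log10(0.7*39^2/(2*0.04505)) = 40.73

40.73 dB


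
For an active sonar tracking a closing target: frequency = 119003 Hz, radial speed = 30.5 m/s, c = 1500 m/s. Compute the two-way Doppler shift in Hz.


fd = 2*f*v/c = 2 * 119003 * 30.5 / 1500 = 4839.46

4839.46 Hz


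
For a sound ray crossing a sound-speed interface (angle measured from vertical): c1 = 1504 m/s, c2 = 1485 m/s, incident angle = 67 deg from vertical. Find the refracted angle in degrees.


sin(theta2) = (c2/c1)*sin(theta1) = (1485/1504)*sin(67 deg) = 0.90888
theta2 = arcsin(0.90888) = 65.35

65.35 deg


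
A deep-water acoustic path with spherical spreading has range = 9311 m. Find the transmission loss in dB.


79.38 dB


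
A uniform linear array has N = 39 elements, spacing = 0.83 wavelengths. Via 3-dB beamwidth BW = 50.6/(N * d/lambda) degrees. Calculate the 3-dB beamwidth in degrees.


BW = 50.6 / (39 * 0.83) = 50.6 / 32.37 = 1.56

1.56 deg


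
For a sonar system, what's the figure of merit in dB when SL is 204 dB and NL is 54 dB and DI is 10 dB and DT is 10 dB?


FOM = SL - NL + DI - DT = 204 - 54 + 10 - 10 = 150

150 dB


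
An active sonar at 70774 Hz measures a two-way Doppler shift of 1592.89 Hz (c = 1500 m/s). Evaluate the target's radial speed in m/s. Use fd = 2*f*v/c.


From fd = 2*f*v/c, v = c*fd/(2*f) = 1500 * 1592.89 / (2*70774) = 16.88

16.88 m/s


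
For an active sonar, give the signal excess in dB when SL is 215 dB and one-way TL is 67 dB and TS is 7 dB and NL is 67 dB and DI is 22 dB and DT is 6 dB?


SE = SL - 2*TL + TS - NL + DI - DT = 215 - 2*67 + (7) - 67 + 22 - 6 = 37

37 dB


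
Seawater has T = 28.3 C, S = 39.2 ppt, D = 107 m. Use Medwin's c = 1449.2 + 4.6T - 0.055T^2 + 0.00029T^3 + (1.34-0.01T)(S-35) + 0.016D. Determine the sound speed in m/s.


c = 1449.2 + 4.6*28.3 - 0.055*28.3^2 + 0.00029*28.3^3 + (1.34 - 0.01*28.3)*(39.2 - 35) + 0.016*107 = 1548.06

1548.06 m/s


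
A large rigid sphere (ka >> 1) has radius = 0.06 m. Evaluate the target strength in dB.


TS = 10*log10(0.06^2 / 4) = 10*log10(0.0009) = -30.46

-30.46 dB


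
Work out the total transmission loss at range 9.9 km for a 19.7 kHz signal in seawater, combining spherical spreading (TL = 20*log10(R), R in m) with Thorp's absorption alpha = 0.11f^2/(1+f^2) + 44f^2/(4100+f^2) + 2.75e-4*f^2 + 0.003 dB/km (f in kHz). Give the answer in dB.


Step 1 (Thorp): alpha = 0.11*388.09/(1+388.09) + 44*388.09/(4100+388.09) + 2.75e-4*388.09 + 0.003 = 4.0242 dB/km
Step 2: TL_spread = 20*log10(9900) = 79.91 dB
Step 3: TL_abs = alpha*R = 4.0242 * 9.9 = 39.84 dB
Step 4: TL_total = 79.91 + 39.84 = 119.75

119.75 dB


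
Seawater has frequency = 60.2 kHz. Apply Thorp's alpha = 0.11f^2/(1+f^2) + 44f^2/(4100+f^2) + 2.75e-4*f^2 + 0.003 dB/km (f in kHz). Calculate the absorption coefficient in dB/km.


f^2 = 3624.04
alpha = 0.11*3624.04/(1+3624.04) + 44*3624.04/(4100+3624.04) + 2.75e-4*3624.04 + 0.003 = 21.754

21.754 dB/km


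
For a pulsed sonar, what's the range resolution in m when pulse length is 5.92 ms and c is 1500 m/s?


dR = c*tau/2 = 1500 * 5.92e-3 / 2 = 4.44

4.44 m


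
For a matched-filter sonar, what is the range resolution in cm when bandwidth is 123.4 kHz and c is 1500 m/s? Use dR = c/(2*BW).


dR = c/(2*BW) = 1500 / (2 * 123.4e3) = 0.0061 m = 0.61 cm

0.61 cm


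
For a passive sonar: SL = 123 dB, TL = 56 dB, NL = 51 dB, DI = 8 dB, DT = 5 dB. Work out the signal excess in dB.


SE = SL - TL - NL + DI - DT = 123 - 56 - 51 + 8 - 5 = 19

19 dB


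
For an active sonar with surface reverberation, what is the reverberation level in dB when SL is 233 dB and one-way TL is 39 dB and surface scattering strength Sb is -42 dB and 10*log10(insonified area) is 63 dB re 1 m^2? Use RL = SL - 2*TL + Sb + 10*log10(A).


RL = SL - 2*TL + Sb + 10*log10(A) = 233 - 2*39 + (-42) + 63 = 176

176 dB


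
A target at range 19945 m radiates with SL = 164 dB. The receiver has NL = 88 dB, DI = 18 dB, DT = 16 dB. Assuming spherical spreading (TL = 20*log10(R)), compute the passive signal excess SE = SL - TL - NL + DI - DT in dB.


Step 1: TL = 20*log10(19945) = 86.0 dB
Step 2: SE = 164 - 86.0 - 88 + 18 - 16 = -8.0

-8.0 dB


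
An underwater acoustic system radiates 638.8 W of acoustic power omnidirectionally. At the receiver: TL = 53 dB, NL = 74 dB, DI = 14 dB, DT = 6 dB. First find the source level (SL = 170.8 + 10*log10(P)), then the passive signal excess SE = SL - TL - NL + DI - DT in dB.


Step 1: SL = 170.8 + 10*log10(638.8) = 198.85 dB
Step 2: SE = SL - TL - NL + DI - DT = 198.85 - 53 - 74 + 14 - 6 = 79.85

79.85 dB


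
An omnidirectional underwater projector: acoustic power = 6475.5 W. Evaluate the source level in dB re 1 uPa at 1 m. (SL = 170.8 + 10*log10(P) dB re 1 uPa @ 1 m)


SL = 170.8 + 10*log10(6475.5) = 170.8 + 38.11 = 208.91

208.91 dB


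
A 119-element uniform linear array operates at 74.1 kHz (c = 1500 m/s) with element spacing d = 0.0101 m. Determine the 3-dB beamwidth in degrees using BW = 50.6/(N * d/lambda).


0.85 deg


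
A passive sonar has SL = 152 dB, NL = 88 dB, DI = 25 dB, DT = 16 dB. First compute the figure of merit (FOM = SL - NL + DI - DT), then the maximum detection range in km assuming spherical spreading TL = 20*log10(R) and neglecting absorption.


Step 1: FOM = SL - NL + DI - DT = 152 - 88 + 25 - 16 = 73 dB
Step 2: at max range FOM = TL = 20*log10(R), so R = 10^(73/20) = 4466.84 m = 4.47 km

4.47 km


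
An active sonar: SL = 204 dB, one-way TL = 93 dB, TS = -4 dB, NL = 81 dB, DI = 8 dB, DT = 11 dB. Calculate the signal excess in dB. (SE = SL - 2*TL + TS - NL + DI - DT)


SE = SL - 2*TL + TS - NL + DI - DT = 204 - 2*93 + (-4) - 81 + 8 - 11 = -70

-70 dB


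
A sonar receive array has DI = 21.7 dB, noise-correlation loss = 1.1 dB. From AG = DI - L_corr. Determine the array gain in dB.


20.6 dB


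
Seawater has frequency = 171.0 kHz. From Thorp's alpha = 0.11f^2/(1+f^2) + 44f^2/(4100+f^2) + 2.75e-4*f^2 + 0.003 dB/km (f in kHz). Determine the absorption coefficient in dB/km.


f^2 = 29241.0
alpha = 0.11*29241.0/(1+29241.0) + 44*29241.0/(4100+29241.0) + 2.75e-4*29241.0 + 0.003 = 46.744

46.744 dB/km


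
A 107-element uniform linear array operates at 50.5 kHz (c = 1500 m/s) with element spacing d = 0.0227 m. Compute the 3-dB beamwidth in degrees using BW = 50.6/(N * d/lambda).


Step 1: lambda = 1500/50500 = 0.0297 m
Step 2: d/lambda = 0.0227/0.0297 = 0.7643
Step 3: BW = 50.6/(N * d/lambda) = 50.6/(107 * 0.7643) = 0.62

0.62 deg


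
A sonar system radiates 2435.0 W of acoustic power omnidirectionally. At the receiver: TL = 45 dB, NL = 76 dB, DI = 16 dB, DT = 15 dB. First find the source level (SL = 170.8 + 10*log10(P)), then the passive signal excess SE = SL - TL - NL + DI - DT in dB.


Step 1: SL = 170.8 + 10*log10(2435.0) = 204.66 dB
Step 2: SE = SL - TL - NL + DI - DT = 204.66 - 45 - 76 + 16 - 15 = 84.66

84.66 dB


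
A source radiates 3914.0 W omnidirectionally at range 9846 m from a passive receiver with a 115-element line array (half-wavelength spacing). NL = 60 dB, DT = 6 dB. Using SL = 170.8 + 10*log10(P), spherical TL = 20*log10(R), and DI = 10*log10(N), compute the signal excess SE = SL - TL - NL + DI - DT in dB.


Step 1: SL = 170.8 + 10*log10(3914.0) = 206.73 dB
Step 2: TL = 20*log10(9846) = 79.87 dB
Step 3: DI = 10*log10(115) = 20.61 dB
Step 4: SE = SL - TL - NL + DI - DT = 206.73 - 79.87 - 60 + 20.61 - 6 = 81.47

81.47 dB


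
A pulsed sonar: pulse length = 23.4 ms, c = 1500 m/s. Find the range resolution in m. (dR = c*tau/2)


dR = c*tau/2 = 1500 * 23.4e-3 / 2 = 17.55

17.55 m


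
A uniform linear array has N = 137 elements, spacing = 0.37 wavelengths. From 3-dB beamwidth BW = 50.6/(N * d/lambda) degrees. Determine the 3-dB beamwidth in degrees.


BW = 50.6 / (137 * 0.37) = 50.6 / 50.69 = 1.0

1.0 deg


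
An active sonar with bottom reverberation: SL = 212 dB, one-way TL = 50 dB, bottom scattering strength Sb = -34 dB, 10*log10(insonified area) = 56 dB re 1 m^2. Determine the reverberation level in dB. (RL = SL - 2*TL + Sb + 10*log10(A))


RL = SL - 2*TL + Sb + 10*log10(A) = 212 - 2*50 + (-34) + 56 = 134

134 dB


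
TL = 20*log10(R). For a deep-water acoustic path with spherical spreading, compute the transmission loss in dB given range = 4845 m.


73.71 dB


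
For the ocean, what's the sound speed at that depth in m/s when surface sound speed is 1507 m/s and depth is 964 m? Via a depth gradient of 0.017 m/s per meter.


c = 1507 + 0.017 * 964 = 1523.388

1523.388 m/s


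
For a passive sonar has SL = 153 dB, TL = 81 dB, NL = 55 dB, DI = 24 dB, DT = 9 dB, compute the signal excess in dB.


32 dB


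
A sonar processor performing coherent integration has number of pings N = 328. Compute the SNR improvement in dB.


Gain = 10*log10(328) = 25.16

25.16 dB


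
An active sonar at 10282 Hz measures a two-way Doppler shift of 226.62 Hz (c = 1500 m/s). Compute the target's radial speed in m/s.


From fd = 2*f*v/c, v = c*fd/(2*f) = 1500 * 226.62 / (2*10282) = 16.53

16.53 m/s


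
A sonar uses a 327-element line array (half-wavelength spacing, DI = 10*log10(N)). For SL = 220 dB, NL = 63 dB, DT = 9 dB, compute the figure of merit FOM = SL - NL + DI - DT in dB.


Step 1: DI = 10*log10(327) = 25.15 dB
Step 2: FOM = SL - NL + DI - DT = 220 - 63 + 25.15 - 9 = 173.15

173.15 dB
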